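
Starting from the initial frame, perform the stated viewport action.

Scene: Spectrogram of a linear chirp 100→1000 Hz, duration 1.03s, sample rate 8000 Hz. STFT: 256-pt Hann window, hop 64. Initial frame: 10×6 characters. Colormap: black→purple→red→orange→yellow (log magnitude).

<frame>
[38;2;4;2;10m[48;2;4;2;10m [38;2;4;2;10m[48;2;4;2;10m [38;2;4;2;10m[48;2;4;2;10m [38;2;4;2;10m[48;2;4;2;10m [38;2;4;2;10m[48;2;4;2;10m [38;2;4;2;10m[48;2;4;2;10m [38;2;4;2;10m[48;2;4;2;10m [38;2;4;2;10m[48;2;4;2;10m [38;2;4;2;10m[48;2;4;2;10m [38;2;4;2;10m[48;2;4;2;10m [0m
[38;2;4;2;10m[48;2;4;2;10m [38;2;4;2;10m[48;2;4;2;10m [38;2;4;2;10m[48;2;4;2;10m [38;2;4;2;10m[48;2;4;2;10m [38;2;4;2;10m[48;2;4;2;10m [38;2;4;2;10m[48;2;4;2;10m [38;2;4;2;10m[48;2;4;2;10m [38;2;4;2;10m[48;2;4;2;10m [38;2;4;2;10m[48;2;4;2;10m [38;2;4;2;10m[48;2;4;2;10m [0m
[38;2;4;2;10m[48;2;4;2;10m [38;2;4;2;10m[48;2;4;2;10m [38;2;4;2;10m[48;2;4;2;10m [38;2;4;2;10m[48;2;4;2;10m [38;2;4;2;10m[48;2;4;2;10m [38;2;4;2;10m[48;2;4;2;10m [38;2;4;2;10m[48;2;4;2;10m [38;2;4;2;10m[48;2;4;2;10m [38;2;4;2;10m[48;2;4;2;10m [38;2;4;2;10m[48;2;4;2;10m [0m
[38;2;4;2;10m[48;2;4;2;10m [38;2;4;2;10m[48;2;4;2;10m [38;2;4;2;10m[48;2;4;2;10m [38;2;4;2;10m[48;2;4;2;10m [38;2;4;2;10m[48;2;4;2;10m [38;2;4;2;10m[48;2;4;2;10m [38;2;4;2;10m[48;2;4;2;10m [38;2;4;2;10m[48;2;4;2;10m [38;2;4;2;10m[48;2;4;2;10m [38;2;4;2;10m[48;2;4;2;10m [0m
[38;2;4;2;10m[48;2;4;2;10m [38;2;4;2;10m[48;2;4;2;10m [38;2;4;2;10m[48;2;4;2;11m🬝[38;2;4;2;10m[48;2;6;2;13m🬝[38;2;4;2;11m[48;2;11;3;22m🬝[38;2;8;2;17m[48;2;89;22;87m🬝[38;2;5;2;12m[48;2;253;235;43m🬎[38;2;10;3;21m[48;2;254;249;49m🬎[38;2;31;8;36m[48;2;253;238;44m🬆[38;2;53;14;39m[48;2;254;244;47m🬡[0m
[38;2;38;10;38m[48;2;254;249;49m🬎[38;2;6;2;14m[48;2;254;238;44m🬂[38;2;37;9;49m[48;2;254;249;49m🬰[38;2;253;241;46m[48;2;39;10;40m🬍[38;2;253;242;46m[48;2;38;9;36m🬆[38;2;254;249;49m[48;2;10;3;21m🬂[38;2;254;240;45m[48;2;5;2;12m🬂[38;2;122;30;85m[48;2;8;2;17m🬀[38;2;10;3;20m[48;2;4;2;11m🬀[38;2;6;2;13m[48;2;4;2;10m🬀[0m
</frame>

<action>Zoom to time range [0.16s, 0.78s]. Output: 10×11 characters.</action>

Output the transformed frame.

<frame>
[38;2;4;2;10m[48;2;4;2;10m [38;2;4;2;10m[48;2;4;2;10m [38;2;4;2;10m[48;2;4;2;10m [38;2;4;2;10m[48;2;4;2;10m [38;2;4;2;10m[48;2;4;2;10m [38;2;4;2;10m[48;2;4;2;10m [38;2;4;2;10m[48;2;4;2;10m [38;2;4;2;10m[48;2;4;2;10m [38;2;4;2;10m[48;2;4;2;10m [38;2;4;2;10m[48;2;4;2;10m [0m
[38;2;4;2;10m[48;2;4;2;10m [38;2;4;2;10m[48;2;4;2;10m [38;2;4;2;10m[48;2;4;2;10m [38;2;4;2;10m[48;2;4;2;10m [38;2;4;2;10m[48;2;4;2;10m [38;2;4;2;10m[48;2;4;2;10m [38;2;4;2;10m[48;2;4;2;10m [38;2;4;2;10m[48;2;4;2;10m [38;2;4;2;10m[48;2;4;2;10m [38;2;4;2;10m[48;2;4;2;10m [0m
[38;2;4;2;10m[48;2;4;2;10m [38;2;4;2;10m[48;2;4;2;10m [38;2;4;2;10m[48;2;4;2;10m [38;2;4;2;10m[48;2;4;2;10m [38;2;4;2;10m[48;2;4;2;10m [38;2;4;2;10m[48;2;4;2;10m [38;2;4;2;10m[48;2;4;2;10m [38;2;4;2;10m[48;2;4;2;10m [38;2;4;2;10m[48;2;4;2;10m [38;2;4;2;10m[48;2;4;2;10m [0m
[38;2;4;2;10m[48;2;4;2;10m [38;2;4;2;10m[48;2;4;2;10m [38;2;4;2;10m[48;2;4;2;10m [38;2;4;2;10m[48;2;4;2;10m [38;2;4;2;10m[48;2;4;2;10m [38;2;4;2;10m[48;2;4;2;10m [38;2;4;2;10m[48;2;4;2;10m [38;2;4;2;10m[48;2;4;2;10m [38;2;4;2;10m[48;2;4;2;10m [38;2;4;2;10m[48;2;4;2;10m [0m
[38;2;4;2;10m[48;2;4;2;10m [38;2;4;2;10m[48;2;4;2;10m [38;2;4;2;10m[48;2;4;2;10m [38;2;4;2;10m[48;2;4;2;10m [38;2;4;2;10m[48;2;4;2;10m [38;2;4;2;10m[48;2;4;2;10m [38;2;4;2;10m[48;2;4;2;10m [38;2;4;2;10m[48;2;4;2;10m [38;2;4;2;10m[48;2;4;2;10m [38;2;4;2;10m[48;2;4;2;10m [0m
[38;2;4;2;10m[48;2;4;2;10m [38;2;4;2;10m[48;2;4;2;10m [38;2;4;2;10m[48;2;4;2;10m [38;2;4;2;10m[48;2;4;2;10m [38;2;4;2;10m[48;2;4;2;10m [38;2;4;2;10m[48;2;4;2;10m [38;2;4;2;10m[48;2;4;2;10m [38;2;4;2;10m[48;2;4;2;10m [38;2;4;2;10m[48;2;4;2;10m [38;2;4;2;10m[48;2;4;2;10m [0m
[38;2;4;2;10m[48;2;4;2;10m [38;2;4;2;10m[48;2;4;2;10m [38;2;4;2;10m[48;2;4;2;10m [38;2;4;2;10m[48;2;4;2;10m [38;2;4;2;10m[48;2;4;2;10m [38;2;4;2;10m[48;2;4;2;10m [38;2;4;2;10m[48;2;4;2;10m [38;2;4;2;10m[48;2;4;2;10m [38;2;4;2;10m[48;2;4;2;10m [38;2;4;2;10m[48;2;4;2;10m [0m
[38;2;4;2;10m[48;2;4;2;10m [38;2;4;2;10m[48;2;4;2;10m [38;2;4;2;10m[48;2;4;2;10m [38;2;4;2;10m[48;2;4;2;10m [38;2;4;2;10m[48;2;4;2;10m [38;2;4;2;10m[48;2;4;2;10m [38;2;4;2;10m[48;2;4;2;10m [38;2;4;2;10m[48;2;4;2;10m [38;2;4;2;10m[48;2;4;2;10m [38;2;4;2;10m[48;2;4;2;11m🬝[0m
[38;2;4;2;10m[48;2;4;2;10m [38;2;4;2;10m[48;2;4;2;10m [38;2;4;2;10m[48;2;4;2;11m🬝[38;2;4;2;10m[48;2;5;2;11m🬝[38;2;4;2;10m[48;2;5;2;11m🬎[38;2;4;2;10m[48;2;6;2;14m🬎[38;2;4;2;10m[48;2;10;3;20m🬎[38;2;6;2;14m[48;2;25;6;46m🬝[38;2;20;5;28m[48;2;215;82;58m🬝[38;2;9;2;19m[48;2;254;236;44m🬎[0m
[38;2;9;2;19m[48;2;51;11;88m🬝[38;2;30;8;28m[48;2;252;191;26m🬝[38;2;12;3;24m[48;2;254;248;49m🬎[38;2;23;5;40m[48;2;238;188;55m🬆[38;2;11;3;23m[48;2;253;234;43m🬂[38;2;55;13;74m[48;2;252;219;37m🬡[38;2;243;198;49m[48;2;29;7;52m🬎[38;2;253;222;38m[48;2;11;3;22m🬎[38;2;254;249;49m[48;2;30;7;40m🬂[38;2;254;240;45m[48;2;11;3;22m🬂[0m
[38;2;252;223;38m[48;2;57;15;38m🬆[38;2;254;249;49m[48;2;19;4;36m🬂[38;2;252;206;32m[48;2;8;2;17m🬂[38;2;145;37;83m[48;2;12;3;23m🬀[38;2;18;4;34m[48;2;4;2;11m🬂[38;2;8;2;17m[48;2;4;2;10m🬂[38;2;6;2;13m[48;2;4;2;10m🬂[38;2;5;2;11m[48;2;4;2;10m🬂[38;2;4;2;11m[48;2;4;2;10m🬂[38;2;4;2;10m[48;2;4;2;10m [0m
</frame>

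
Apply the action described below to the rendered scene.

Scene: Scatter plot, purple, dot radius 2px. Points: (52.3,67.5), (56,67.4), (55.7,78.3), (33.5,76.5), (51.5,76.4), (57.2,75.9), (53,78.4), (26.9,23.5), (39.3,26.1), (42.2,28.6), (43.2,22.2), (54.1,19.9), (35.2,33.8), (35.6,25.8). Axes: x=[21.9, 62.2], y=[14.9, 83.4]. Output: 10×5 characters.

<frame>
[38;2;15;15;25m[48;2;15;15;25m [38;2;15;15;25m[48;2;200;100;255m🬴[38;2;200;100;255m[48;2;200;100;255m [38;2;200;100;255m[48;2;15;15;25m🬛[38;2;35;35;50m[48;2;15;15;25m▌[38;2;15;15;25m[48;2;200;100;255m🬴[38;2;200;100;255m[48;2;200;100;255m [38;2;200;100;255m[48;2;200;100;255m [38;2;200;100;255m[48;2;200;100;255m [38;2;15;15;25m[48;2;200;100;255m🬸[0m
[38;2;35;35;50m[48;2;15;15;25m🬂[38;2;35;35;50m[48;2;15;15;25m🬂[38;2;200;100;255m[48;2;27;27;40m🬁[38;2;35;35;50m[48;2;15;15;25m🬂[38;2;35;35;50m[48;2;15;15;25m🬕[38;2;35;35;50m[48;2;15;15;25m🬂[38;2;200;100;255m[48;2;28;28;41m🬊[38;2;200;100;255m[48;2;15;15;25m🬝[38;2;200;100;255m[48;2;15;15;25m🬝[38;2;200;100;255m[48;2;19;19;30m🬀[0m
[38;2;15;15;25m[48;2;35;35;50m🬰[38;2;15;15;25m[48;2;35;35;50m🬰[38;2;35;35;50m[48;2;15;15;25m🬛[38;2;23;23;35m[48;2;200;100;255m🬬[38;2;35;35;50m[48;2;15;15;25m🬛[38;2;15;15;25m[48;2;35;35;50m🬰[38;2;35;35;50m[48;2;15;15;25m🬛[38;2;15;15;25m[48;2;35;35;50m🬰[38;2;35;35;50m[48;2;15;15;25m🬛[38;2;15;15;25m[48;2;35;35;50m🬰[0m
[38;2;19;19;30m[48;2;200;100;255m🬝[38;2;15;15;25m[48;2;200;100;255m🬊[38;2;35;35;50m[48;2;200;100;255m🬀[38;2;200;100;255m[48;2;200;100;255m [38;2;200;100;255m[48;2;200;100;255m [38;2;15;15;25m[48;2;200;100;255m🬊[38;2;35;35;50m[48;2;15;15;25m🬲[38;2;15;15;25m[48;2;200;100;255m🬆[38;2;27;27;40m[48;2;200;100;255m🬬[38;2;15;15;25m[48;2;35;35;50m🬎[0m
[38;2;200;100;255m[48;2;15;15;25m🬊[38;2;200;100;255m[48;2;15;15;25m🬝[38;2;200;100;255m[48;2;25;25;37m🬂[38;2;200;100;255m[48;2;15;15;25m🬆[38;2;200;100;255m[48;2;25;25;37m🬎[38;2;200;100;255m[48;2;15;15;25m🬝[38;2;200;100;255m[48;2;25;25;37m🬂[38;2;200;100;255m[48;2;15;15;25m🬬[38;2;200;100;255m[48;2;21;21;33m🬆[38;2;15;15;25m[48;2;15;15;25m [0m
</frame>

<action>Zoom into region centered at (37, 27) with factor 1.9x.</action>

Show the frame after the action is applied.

<frame>
[38;2;15;15;25m[48;2;15;15;25m [38;2;15;15;25m[48;2;15;15;25m [38;2;35;35;50m[48;2;15;15;25m▌[38;2;15;15;25m[48;2;200;100;255m🬝[38;2;35;35;50m[48;2;15;15;25m▌[38;2;15;15;25m[48;2;15;15;25m [38;2;35;35;50m[48;2;15;15;25m▌[38;2;15;15;25m[48;2;15;15;25m [38;2;35;35;50m[48;2;15;15;25m▌[38;2;15;15;25m[48;2;15;15;25m [0m
[38;2;35;35;50m[48;2;15;15;25m🬂[38;2;35;35;50m[48;2;15;15;25m🬂[38;2;200;100;255m[48;2;31;31;45m🬇[38;2;200;100;255m[48;2;200;100;255m [38;2;200;100;255m[48;2;25;25;37m🬛[38;2;23;23;35m[48;2;200;100;255m🬝[38;2;31;31;45m[48;2;200;100;255m🬝[38;2;200;100;255m[48;2;28;28;41m🬱[38;2;35;35;50m[48;2;15;15;25m🬕[38;2;35;35;50m[48;2;15;15;25m🬂[0m
[38;2;200;100;255m[48;2;15;15;25m🬺[38;2;23;23;35m[48;2;200;100;255m🬬[38;2;35;35;50m[48;2;15;15;25m🬛[38;2;15;15;25m[48;2;200;100;255m🬐[38;2;200;100;255m[48;2;200;100;255m [38;2;200;100;255m[48;2;200;100;255m [38;2;200;100;255m[48;2;200;100;255m [38;2;200;100;255m[48;2;200;100;255m [38;2;200;100;255m[48;2;25;25;37m🬲[38;2;15;15;25m[48;2;35;35;50m🬰[0m
[38;2;200;100;255m[48;2;28;28;41m🬆[38;2;15;15;25m[48;2;35;35;50m🬎[38;2;35;35;50m[48;2;15;15;25m🬲[38;2;15;15;25m[48;2;35;35;50m🬎[38;2;200;100;255m[48;2;27;27;40m🬀[38;2;23;23;35m[48;2;200;100;255m🬺[38;2;35;35;50m[48;2;15;15;25m🬲[38;2;200;100;255m[48;2;28;28;41m🬊[38;2;200;100;255m[48;2;27;27;40m🬀[38;2;15;15;25m[48;2;35;35;50m🬎[0m
[38;2;15;15;25m[48;2;15;15;25m [38;2;15;15;25m[48;2;15;15;25m [38;2;35;35;50m[48;2;15;15;25m▌[38;2;15;15;25m[48;2;15;15;25m [38;2;35;35;50m[48;2;15;15;25m▌[38;2;15;15;25m[48;2;15;15;25m [38;2;35;35;50m[48;2;15;15;25m▌[38;2;15;15;25m[48;2;15;15;25m [38;2;35;35;50m[48;2;15;15;25m▌[38;2;15;15;25m[48;2;15;15;25m [0m
</frame>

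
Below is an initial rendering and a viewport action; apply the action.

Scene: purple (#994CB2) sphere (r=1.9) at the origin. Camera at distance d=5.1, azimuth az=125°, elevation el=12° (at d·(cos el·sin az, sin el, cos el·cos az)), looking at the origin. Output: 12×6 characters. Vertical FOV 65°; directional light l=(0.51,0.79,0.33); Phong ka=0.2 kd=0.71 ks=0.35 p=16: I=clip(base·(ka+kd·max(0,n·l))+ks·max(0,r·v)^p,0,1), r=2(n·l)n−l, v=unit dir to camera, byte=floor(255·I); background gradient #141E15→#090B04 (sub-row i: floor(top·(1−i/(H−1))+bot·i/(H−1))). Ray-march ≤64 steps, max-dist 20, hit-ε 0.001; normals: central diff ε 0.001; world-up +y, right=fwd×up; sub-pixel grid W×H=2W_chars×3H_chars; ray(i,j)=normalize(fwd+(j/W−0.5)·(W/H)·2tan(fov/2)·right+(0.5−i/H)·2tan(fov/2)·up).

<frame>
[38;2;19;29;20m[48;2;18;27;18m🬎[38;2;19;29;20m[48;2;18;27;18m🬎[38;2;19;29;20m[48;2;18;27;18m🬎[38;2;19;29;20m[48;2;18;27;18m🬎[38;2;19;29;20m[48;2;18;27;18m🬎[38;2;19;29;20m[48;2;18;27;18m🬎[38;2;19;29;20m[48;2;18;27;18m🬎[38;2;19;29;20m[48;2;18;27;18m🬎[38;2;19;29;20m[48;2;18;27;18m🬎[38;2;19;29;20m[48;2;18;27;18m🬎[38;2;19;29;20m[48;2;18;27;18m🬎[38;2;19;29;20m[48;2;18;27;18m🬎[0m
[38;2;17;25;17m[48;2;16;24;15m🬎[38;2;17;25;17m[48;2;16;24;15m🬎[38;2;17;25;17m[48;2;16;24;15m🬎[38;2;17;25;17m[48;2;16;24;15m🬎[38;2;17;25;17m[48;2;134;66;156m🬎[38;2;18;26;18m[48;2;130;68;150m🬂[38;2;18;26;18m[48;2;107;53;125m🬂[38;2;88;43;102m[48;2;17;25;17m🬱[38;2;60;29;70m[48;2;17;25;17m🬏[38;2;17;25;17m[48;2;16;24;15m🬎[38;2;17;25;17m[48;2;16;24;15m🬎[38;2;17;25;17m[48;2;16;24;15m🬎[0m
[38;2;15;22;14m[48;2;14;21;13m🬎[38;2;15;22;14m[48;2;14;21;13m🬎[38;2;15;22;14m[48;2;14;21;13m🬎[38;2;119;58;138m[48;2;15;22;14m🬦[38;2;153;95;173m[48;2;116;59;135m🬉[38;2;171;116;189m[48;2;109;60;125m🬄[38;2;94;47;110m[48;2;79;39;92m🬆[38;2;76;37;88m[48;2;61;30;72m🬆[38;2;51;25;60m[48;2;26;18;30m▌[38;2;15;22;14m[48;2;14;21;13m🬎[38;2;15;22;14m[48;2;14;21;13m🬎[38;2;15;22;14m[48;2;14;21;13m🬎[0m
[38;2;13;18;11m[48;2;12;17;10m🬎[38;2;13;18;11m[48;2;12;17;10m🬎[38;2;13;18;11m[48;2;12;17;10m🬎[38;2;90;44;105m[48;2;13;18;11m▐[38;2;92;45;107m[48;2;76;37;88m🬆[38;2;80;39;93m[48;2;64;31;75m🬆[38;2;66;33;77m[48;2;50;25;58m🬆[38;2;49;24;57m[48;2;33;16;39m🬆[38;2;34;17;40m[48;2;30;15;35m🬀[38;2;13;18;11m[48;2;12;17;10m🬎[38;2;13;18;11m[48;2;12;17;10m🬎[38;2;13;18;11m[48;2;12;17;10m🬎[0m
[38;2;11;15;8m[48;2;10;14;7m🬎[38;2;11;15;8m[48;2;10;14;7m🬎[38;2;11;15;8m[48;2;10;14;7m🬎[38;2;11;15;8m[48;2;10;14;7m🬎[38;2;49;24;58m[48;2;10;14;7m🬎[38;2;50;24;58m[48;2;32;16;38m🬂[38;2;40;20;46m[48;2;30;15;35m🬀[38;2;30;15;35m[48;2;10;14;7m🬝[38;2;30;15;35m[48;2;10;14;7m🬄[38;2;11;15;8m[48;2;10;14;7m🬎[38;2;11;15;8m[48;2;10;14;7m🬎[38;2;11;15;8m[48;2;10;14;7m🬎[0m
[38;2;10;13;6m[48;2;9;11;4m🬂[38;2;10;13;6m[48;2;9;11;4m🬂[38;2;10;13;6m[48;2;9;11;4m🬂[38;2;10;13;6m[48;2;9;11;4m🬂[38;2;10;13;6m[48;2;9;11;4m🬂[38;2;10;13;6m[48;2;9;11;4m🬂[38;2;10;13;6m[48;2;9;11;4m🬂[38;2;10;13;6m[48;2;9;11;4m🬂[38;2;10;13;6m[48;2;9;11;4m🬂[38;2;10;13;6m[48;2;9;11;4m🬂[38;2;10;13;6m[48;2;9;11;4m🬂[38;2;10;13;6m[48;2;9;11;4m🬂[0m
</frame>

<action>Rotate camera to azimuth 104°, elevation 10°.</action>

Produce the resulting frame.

<frame>
[38;2;19;29;20m[48;2;18;27;18m🬎[38;2;19;29;20m[48;2;18;27;18m🬎[38;2;19;29;20m[48;2;18;27;18m🬎[38;2;19;29;20m[48;2;18;27;18m🬎[38;2;19;29;20m[48;2;18;27;18m🬎[38;2;19;29;20m[48;2;18;27;18m🬎[38;2;19;29;20m[48;2;18;27;18m🬎[38;2;19;29;20m[48;2;18;27;18m🬎[38;2;19;29;20m[48;2;18;27;18m🬎[38;2;19;29;20m[48;2;18;27;18m🬎[38;2;19;29;20m[48;2;18;27;18m🬎[38;2;19;29;20m[48;2;18;27;18m🬎[0m
[38;2;17;25;17m[48;2;16;24;15m🬎[38;2;17;25;17m[48;2;16;24;15m🬎[38;2;17;25;17m[48;2;16;24;15m🬎[38;2;17;25;17m[48;2;16;24;15m🬎[38;2;17;25;17m[48;2;135;67;158m🬎[38;2;18;26;18m[48;2;134;68;156m🬂[38;2;18;26;18m[48;2;120;59;140m🬂[38;2;103;51;120m[48;2;17;25;17m🬱[38;2;74;37;86m[48;2;17;25;17m🬏[38;2;17;25;17m[48;2;16;24;15m🬎[38;2;17;25;17m[48;2;16;24;15m🬎[38;2;17;25;17m[48;2;16;24;15m🬎[0m
[38;2;15;22;14m[48;2;14;21;13m🬎[38;2;15;22;14m[48;2;14;21;13m🬎[38;2;15;22;14m[48;2;14;21;13m🬎[38;2;120;59;140m[48;2;15;22;14m🬦[38;2;136;71;156m[48;2;118;59;137m🬊[38;2;173;114;193m[48;2;114;61;131m🬎[38;2;121;65;138m[48;2;99;49;116m🬄[38;2;94;46;109m[48;2;81;40;95m🬆[38;2;63;31;74m[48;2;16;23;15m🬺[38;2;15;22;14m[48;2;14;21;13m🬎[38;2;15;22;14m[48;2;14;21;13m🬎[38;2;15;22;14m[48;2;14;21;13m🬎[0m
[38;2;13;18;11m[48;2;12;17;10m🬎[38;2;13;18;11m[48;2;12;17;10m🬎[38;2;13;18;11m[48;2;12;17;10m🬎[38;2;93;46;108m[48;2;13;18;11m▐[38;2;101;50;118m[48;2;86;42;100m🬆[38;2;95;46;110m[48;2;79;39;92m🬆[38;2;84;41;98m[48;2;68;33;79m🬆[38;2;69;34;81m[48;2;52;25;60m🬆[38;2;50;25;58m[48;2;32;16;38m🬄[38;2;13;18;11m[48;2;12;17;10m🬎[38;2;13;18;11m[48;2;12;17;10m🬎[38;2;13;18;11m[48;2;12;17;10m🬎[0m
[38;2;11;15;8m[48;2;10;14;7m🬎[38;2;11;15;8m[48;2;10;14;7m🬎[38;2;11;15;8m[48;2;10;14;7m🬎[38;2;11;15;8m[48;2;10;14;7m🬎[38;2;62;30;72m[48;2;19;15;19m🬊[38;2;59;28;69m[48;2;35;17;41m🬆[38;2;53;26;62m[48;2;33;16;39m🬂[38;2;32;16;37m[48;2;10;14;7m🬝[38;2;30;15;35m[48;2;10;14;7m🬄[38;2;11;15;8m[48;2;10;14;7m🬎[38;2;11;15;8m[48;2;10;14;7m🬎[38;2;11;15;8m[48;2;10;14;7m🬎[0m
[38;2;10;13;6m[48;2;9;11;4m🬂[38;2;10;13;6m[48;2;9;11;4m🬂[38;2;10;13;6m[48;2;9;11;4m🬂[38;2;10;13;6m[48;2;9;11;4m🬂[38;2;10;13;6m[48;2;9;11;4m🬂[38;2;10;13;6m[48;2;9;11;4m🬂[38;2;10;13;6m[48;2;9;11;4m🬂[38;2;10;13;6m[48;2;9;11;4m🬂[38;2;10;13;6m[48;2;9;11;4m🬂[38;2;10;13;6m[48;2;9;11;4m🬂[38;2;10;13;6m[48;2;9;11;4m🬂[38;2;10;13;6m[48;2;9;11;4m🬂[0m
</frame>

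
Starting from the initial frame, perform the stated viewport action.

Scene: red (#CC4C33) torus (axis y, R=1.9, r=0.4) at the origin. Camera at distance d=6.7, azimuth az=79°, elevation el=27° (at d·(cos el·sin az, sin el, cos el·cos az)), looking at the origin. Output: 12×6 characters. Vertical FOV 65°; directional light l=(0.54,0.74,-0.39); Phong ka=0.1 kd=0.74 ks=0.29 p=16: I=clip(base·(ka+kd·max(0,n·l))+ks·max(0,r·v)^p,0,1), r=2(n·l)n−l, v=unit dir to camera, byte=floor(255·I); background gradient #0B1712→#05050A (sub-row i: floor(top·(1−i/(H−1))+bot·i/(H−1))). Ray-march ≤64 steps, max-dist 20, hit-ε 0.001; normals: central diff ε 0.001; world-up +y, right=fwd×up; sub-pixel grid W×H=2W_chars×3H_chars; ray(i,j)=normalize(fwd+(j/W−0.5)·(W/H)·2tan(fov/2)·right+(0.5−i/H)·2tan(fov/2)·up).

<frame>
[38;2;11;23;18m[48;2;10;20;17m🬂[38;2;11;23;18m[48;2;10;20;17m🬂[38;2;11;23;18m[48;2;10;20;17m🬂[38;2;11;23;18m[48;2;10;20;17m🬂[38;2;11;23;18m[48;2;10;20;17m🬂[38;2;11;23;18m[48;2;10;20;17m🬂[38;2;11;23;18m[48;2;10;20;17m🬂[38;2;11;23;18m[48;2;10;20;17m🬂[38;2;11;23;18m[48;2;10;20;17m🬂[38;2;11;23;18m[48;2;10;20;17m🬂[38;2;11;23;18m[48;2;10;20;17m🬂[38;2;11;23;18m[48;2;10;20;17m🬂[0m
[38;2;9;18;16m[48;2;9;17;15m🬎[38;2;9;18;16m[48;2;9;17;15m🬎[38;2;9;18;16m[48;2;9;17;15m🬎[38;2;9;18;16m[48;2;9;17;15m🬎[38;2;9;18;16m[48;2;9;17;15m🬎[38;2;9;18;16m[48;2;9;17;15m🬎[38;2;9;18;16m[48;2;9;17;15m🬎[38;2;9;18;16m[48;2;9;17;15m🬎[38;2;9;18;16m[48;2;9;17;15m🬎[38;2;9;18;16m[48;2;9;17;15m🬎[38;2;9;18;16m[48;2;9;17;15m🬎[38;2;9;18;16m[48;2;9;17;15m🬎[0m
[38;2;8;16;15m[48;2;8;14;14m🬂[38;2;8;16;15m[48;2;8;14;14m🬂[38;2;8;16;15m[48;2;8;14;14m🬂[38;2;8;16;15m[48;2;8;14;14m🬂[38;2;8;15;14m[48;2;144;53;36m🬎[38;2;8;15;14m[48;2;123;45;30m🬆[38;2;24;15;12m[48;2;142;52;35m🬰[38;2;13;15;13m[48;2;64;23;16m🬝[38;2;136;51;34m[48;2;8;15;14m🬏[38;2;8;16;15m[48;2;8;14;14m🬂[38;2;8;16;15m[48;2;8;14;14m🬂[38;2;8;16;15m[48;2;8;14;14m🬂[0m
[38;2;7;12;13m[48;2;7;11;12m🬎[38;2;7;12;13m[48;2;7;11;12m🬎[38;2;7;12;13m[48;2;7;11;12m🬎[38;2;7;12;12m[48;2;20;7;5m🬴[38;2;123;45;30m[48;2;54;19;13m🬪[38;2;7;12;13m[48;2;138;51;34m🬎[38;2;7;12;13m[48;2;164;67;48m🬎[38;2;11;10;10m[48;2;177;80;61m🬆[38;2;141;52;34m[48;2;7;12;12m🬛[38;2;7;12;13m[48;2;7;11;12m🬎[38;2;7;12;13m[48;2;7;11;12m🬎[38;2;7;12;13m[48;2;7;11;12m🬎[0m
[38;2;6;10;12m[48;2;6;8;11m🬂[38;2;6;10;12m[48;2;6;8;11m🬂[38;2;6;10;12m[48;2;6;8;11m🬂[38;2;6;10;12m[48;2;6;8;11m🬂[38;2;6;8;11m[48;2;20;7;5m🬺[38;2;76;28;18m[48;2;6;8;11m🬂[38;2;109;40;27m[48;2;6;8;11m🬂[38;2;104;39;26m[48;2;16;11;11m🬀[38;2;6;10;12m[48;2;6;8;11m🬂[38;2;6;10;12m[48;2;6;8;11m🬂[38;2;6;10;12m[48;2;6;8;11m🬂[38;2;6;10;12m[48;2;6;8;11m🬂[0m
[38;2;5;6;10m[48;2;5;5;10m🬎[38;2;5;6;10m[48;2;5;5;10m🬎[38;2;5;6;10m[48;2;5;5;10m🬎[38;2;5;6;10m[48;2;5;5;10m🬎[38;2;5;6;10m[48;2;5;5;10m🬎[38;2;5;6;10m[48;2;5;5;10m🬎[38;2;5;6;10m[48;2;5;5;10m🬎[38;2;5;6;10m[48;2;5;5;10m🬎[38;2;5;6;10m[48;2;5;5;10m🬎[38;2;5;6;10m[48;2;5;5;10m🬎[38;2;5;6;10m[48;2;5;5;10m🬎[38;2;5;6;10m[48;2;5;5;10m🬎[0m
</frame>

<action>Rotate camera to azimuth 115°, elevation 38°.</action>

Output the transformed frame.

<frame>
[38;2;11;23;18m[48;2;10;20;17m🬂[38;2;11;23;18m[48;2;10;20;17m🬂[38;2;11;23;18m[48;2;10;20;17m🬂[38;2;11;23;18m[48;2;10;20;17m🬂[38;2;11;23;18m[48;2;10;20;17m🬂[38;2;11;23;18m[48;2;10;20;17m🬂[38;2;11;23;18m[48;2;10;20;17m🬂[38;2;11;23;18m[48;2;10;20;17m🬂[38;2;11;23;18m[48;2;10;20;17m🬂[38;2;11;23;18m[48;2;10;20;17m🬂[38;2;11;23;18m[48;2;10;20;17m🬂[38;2;11;23;18m[48;2;10;20;17m🬂[0m
[38;2;9;18;16m[48;2;9;17;15m🬎[38;2;9;18;16m[48;2;9;17;15m🬎[38;2;9;18;16m[48;2;9;17;15m🬎[38;2;9;18;16m[48;2;9;17;15m🬎[38;2;9;18;16m[48;2;9;17;15m🬎[38;2;9;18;16m[48;2;9;17;15m🬎[38;2;9;18;16m[48;2;9;17;15m🬎[38;2;9;18;16m[48;2;9;17;15m🬎[38;2;9;18;16m[48;2;9;17;15m🬎[38;2;9;18;16m[48;2;9;17;15m🬎[38;2;9;18;16m[48;2;9;17;15m🬎[38;2;9;18;16m[48;2;9;17;15m🬎[0m
[38;2;8;16;15m[48;2;8;14;14m🬂[38;2;8;16;15m[48;2;8;14;14m🬂[38;2;8;16;15m[48;2;8;14;14m🬂[38;2;8;16;15m[48;2;8;14;14m🬂[38;2;8;15;14m[48;2;123;46;30m🬆[38;2;175;71;51m[48;2;19;16;14m🬋[38;2;168;69;50m[48;2;8;15;14m🬋[38;2;14;14;12m[48;2;121;45;30m🬒[38;2;132;49;33m[48;2;8;15;14m🬏[38;2;8;16;15m[48;2;8;14;14m🬂[38;2;8;16;15m[48;2;8;14;14m🬂[38;2;8;16;15m[48;2;8;14;14m🬂[0m
[38;2;7;12;13m[48;2;7;11;12m🬎[38;2;7;12;13m[48;2;7;11;12m🬎[38;2;7;12;13m[48;2;7;11;12m🬎[38;2;82;30;20m[48;2;7;12;12m🬇[38;2;19;12;10m[48;2;137;50;34m🬉[38;2;15;13;12m[48;2;117;43;29m🬬[38;2;7;12;12m[48;2;42;15;10m🬝[38;2;10;11;11m[48;2;133;49;33m🬎[38;2;131;48;32m[48;2;7;12;12m🬛[38;2;7;12;13m[48;2;7;11;12m🬎[38;2;7;12;13m[48;2;7;11;12m🬎[38;2;7;12;13m[48;2;7;11;12m🬎[0m
[38;2;6;10;12m[48;2;6;8;11m🬂[38;2;6;10;12m[48;2;6;8;11m🬂[38;2;6;10;12m[48;2;6;8;11m🬂[38;2;6;10;12m[48;2;6;8;11m🬂[38;2;142;53;35m[48;2;6;8;11m🬁[38;2;153;59;41m[48;2;24;13;12m🬊[38;2;163;70;51m[48;2;6;8;11m🬎[38;2;170;67;46m[48;2;22;13;12m🬂[38;2;6;10;12m[48;2;6;8;11m🬂[38;2;6;10;12m[48;2;6;8;11m🬂[38;2;6;10;12m[48;2;6;8;11m🬂[38;2;6;10;12m[48;2;6;8;11m🬂[0m
[38;2;5;6;10m[48;2;5;5;10m🬎[38;2;5;6;10m[48;2;5;5;10m🬎[38;2;5;6;10m[48;2;5;5;10m🬎[38;2;5;6;10m[48;2;5;5;10m🬎[38;2;5;6;10m[48;2;5;5;10m🬎[38;2;5;6;10m[48;2;5;5;10m🬎[38;2;5;6;10m[48;2;5;5;10m🬎[38;2;5;6;10m[48;2;5;5;10m🬎[38;2;5;6;10m[48;2;5;5;10m🬎[38;2;5;6;10m[48;2;5;5;10m🬎[38;2;5;6;10m[48;2;5;5;10m🬎[38;2;5;6;10m[48;2;5;5;10m🬎[0m
</frame>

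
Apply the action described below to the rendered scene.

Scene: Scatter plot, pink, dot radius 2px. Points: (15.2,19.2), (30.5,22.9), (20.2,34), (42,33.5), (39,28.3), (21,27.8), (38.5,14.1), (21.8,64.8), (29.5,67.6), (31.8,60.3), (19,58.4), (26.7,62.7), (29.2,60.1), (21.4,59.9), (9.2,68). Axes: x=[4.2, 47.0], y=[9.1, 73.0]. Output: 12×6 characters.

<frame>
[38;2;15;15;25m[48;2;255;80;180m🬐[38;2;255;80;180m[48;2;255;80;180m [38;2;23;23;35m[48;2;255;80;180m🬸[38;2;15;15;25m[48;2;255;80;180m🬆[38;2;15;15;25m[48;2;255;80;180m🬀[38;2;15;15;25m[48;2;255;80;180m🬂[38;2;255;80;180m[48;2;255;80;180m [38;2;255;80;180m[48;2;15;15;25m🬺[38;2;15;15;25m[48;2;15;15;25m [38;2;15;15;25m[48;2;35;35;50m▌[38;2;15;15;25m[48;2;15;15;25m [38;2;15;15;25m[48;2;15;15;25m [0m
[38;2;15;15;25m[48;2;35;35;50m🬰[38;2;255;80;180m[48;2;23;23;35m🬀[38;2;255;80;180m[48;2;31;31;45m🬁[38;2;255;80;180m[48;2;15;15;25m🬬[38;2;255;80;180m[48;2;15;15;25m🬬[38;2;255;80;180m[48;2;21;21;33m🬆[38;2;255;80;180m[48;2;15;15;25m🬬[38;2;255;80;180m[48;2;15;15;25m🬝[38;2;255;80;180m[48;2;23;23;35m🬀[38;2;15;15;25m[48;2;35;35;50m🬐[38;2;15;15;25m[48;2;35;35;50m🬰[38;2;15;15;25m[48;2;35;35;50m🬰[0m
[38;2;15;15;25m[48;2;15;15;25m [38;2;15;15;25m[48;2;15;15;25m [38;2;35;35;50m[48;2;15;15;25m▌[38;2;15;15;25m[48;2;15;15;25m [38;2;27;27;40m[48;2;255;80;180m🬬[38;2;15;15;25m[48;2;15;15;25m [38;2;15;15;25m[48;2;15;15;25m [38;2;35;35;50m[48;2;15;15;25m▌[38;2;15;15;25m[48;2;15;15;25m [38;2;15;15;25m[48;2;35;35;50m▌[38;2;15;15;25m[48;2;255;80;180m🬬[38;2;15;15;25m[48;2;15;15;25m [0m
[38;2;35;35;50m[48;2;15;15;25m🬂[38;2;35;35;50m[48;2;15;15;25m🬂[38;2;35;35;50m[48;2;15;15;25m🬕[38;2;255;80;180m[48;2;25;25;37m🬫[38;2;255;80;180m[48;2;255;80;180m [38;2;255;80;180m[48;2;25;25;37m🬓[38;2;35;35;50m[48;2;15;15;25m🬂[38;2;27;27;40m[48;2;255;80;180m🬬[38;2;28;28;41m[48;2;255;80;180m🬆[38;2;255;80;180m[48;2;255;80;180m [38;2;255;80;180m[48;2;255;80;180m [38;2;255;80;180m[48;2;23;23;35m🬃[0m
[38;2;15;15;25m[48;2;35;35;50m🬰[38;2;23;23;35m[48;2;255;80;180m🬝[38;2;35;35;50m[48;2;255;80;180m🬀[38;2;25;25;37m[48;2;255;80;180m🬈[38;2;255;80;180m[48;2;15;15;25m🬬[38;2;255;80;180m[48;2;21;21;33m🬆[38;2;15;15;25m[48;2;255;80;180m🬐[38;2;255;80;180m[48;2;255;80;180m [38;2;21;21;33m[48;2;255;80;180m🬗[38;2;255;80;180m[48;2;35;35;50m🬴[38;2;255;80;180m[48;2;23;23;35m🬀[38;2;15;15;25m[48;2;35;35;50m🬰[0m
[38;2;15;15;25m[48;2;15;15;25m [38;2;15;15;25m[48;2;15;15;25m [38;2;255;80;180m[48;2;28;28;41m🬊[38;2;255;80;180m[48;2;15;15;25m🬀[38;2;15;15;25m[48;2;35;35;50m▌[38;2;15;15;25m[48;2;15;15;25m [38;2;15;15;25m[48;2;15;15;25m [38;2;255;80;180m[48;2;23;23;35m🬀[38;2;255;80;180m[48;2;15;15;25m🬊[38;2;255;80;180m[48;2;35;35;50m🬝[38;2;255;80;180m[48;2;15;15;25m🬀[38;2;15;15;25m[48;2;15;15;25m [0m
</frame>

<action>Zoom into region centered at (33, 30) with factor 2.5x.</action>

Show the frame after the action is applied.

<frame>
[38;2;15;15;25m[48;2;15;15;25m [38;2;15;15;25m[48;2;15;15;25m [38;2;35;35;50m[48;2;15;15;25m▌[38;2;15;15;25m[48;2;15;15;25m [38;2;15;15;25m[48;2;35;35;50m▌[38;2;15;15;25m[48;2;15;15;25m [38;2;15;15;25m[48;2;15;15;25m [38;2;35;35;50m[48;2;15;15;25m▌[38;2;15;15;25m[48;2;15;15;25m [38;2;15;15;25m[48;2;35;35;50m▌[38;2;15;15;25m[48;2;15;15;25m [38;2;15;15;25m[48;2;15;15;25m [0m
[38;2;15;15;25m[48;2;35;35;50m🬰[38;2;15;15;25m[48;2;35;35;50m🬰[38;2;35;35;50m[48;2;15;15;25m🬛[38;2;15;15;25m[48;2;35;35;50m🬰[38;2;15;15;25m[48;2;35;35;50m🬐[38;2;15;15;25m[48;2;35;35;50m🬰[38;2;15;15;25m[48;2;35;35;50m🬰[38;2;35;35;50m[48;2;15;15;25m🬛[38;2;15;15;25m[48;2;35;35;50m🬰[38;2;15;15;25m[48;2;35;35;50m🬐[38;2;15;15;25m[48;2;35;35;50m🬰[38;2;21;21;33m[48;2;255;80;180m🬆[0m
[38;2;15;15;25m[48;2;15;15;25m [38;2;15;15;25m[48;2;15;15;25m [38;2;35;35;50m[48;2;15;15;25m▌[38;2;15;15;25m[48;2;15;15;25m [38;2;15;15;25m[48;2;35;35;50m▌[38;2;15;15;25m[48;2;15;15;25m [38;2;15;15;25m[48;2;15;15;25m [38;2;35;35;50m[48;2;15;15;25m▌[38;2;15;15;25m[48;2;15;15;25m [38;2;21;21;33m[48;2;255;80;180m🬆[38;2;15;15;25m[48;2;255;80;180m🬪[38;2;255;80;180m[48;2;15;15;25m🬬[0m
[38;2;35;35;50m[48;2;15;15;25m🬂[38;2;35;35;50m[48;2;15;15;25m🬂[38;2;35;35;50m[48;2;15;15;25m🬕[38;2;35;35;50m[48;2;15;15;25m🬂[38;2;31;31;45m[48;2;255;80;180m🬬[38;2;35;35;50m[48;2;15;15;25m🬂[38;2;35;35;50m[48;2;15;15;25m🬂[38;2;35;35;50m[48;2;15;15;25m🬕[38;2;255;80;180m[48;2;19;19;30m🬁[38;2;255;80;180m[48;2;15;15;25m🬬[38;2;255;80;180m[48;2;15;15;25m🬆[38;2;35;35;50m[48;2;15;15;25m🬂[0m
[38;2;15;15;25m[48;2;35;35;50m🬰[38;2;15;15;25m[48;2;35;35;50m🬰[38;2;35;35;50m[48;2;15;15;25m🬛[38;2;15;15;25m[48;2;255;80;180m🬐[38;2;255;80;180m[48;2;255;80;180m [38;2;19;19;30m[48;2;255;80;180m🬸[38;2;15;15;25m[48;2;35;35;50m🬰[38;2;35;35;50m[48;2;15;15;25m🬛[38;2;15;15;25m[48;2;35;35;50m🬰[38;2;15;15;25m[48;2;35;35;50m🬐[38;2;15;15;25m[48;2;35;35;50m🬰[38;2;15;15;25m[48;2;35;35;50m🬰[0m
[38;2;15;15;25m[48;2;15;15;25m [38;2;15;15;25m[48;2;15;15;25m [38;2;35;35;50m[48;2;15;15;25m▌[38;2;15;15;25m[48;2;15;15;25m [38;2;255;80;180m[48;2;27;27;40m🬀[38;2;15;15;25m[48;2;15;15;25m [38;2;15;15;25m[48;2;15;15;25m [38;2;35;35;50m[48;2;15;15;25m▌[38;2;15;15;25m[48;2;15;15;25m [38;2;15;15;25m[48;2;35;35;50m▌[38;2;15;15;25m[48;2;15;15;25m [38;2;15;15;25m[48;2;15;15;25m [0m
</frame>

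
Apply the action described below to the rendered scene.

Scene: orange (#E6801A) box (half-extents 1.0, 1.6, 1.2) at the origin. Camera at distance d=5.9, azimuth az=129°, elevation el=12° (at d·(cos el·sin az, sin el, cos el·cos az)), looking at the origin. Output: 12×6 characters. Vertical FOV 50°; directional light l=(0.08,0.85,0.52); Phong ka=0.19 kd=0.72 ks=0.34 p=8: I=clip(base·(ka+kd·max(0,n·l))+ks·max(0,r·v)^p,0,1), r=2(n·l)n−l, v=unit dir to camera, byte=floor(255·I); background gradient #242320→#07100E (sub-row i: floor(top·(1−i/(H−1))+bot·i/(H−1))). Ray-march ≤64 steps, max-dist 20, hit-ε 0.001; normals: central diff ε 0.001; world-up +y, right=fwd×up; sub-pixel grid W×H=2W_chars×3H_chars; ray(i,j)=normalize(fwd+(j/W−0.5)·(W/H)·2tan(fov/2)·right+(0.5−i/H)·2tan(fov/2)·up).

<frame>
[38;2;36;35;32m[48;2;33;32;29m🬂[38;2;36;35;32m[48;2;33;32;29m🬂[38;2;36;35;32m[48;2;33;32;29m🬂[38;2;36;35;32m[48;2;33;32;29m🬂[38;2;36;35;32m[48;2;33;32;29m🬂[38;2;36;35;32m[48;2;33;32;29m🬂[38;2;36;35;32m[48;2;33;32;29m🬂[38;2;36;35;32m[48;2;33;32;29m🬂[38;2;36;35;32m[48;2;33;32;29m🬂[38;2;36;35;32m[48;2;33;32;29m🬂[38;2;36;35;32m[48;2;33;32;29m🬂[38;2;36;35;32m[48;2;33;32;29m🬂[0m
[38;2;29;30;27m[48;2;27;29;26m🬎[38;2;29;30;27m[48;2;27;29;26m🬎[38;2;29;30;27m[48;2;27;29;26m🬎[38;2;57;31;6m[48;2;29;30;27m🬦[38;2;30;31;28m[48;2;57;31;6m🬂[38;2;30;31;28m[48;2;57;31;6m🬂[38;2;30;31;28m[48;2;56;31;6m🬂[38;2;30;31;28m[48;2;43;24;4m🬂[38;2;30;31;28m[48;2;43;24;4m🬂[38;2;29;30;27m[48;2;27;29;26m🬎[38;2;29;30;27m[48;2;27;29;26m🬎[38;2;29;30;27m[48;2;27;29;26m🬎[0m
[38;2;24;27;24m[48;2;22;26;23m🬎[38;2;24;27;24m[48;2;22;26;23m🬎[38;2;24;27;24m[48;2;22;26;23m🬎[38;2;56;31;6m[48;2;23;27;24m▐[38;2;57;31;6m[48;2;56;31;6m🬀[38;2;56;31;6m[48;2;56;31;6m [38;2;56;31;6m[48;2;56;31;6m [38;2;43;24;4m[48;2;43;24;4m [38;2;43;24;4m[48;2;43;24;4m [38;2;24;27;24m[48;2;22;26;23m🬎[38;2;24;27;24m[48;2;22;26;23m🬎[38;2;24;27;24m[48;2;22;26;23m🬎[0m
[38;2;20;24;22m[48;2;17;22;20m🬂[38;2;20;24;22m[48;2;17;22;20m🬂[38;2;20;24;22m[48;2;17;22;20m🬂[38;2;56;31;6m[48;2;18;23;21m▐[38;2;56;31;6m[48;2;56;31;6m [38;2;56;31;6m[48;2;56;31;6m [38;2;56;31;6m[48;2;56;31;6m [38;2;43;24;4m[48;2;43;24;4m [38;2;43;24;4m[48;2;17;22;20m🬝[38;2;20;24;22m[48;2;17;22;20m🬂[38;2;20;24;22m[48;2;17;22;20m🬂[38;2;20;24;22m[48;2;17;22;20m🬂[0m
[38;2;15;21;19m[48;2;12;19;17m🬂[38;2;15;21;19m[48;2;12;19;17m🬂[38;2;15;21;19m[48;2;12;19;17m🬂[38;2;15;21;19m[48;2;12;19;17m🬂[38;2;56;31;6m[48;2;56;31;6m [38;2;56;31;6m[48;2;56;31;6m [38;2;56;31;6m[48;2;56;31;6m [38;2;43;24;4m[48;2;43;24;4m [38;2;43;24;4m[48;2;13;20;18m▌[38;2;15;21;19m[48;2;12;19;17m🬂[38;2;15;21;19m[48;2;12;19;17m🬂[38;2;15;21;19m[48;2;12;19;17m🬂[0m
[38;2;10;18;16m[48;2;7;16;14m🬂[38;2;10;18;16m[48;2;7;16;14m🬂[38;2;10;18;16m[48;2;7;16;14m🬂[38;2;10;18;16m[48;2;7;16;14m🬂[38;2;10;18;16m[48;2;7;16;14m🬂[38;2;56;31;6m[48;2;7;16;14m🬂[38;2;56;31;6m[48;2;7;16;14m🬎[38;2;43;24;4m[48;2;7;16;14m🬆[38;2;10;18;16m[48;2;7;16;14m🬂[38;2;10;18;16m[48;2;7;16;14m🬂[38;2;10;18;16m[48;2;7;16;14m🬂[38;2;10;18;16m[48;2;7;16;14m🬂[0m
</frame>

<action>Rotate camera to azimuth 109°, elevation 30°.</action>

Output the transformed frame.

<frame>
[38;2;36;35;32m[48;2;33;32;29m🬂[38;2;36;35;32m[48;2;33;32;29m🬂[38;2;36;35;32m[48;2;33;32;29m🬂[38;2;36;35;32m[48;2;33;32;29m🬂[38;2;36;35;32m[48;2;33;32;29m🬂[38;2;36;35;32m[48;2;33;32;29m🬂[38;2;36;35;32m[48;2;33;32;29m🬂[38;2;36;35;32m[48;2;33;32;29m🬂[38;2;36;35;32m[48;2;33;32;29m🬂[38;2;36;35;32m[48;2;33;32;29m🬂[38;2;36;35;32m[48;2;33;32;29m🬂[38;2;36;35;32m[48;2;33;32;29m🬂[0m
[38;2;29;30;27m[48;2;27;29;26m🬎[38;2;29;30;27m[48;2;27;29;26m🬎[38;2;29;30;27m[48;2;27;29;26m🬎[38;2;50;36;20m[48;2;184;102;20m🬴[38;2;47;31;13m[48;2;184;102;20m🬮[38;2;184;102;20m[48;2;56;31;6m🬎[38;2;184;102;20m[48;2;184;102;20m [38;2;30;31;28m[48;2;184;102;20m🬂[38;2;184;102;20m[48;2;29;30;27m🬓[38;2;29;30;27m[48;2;27;29;26m🬎[38;2;29;30;27m[48;2;27;29;26m🬎[38;2;29;30;27m[48;2;27;29;26m🬎[0m
[38;2;24;27;24m[48;2;22;26;23m🬎[38;2;24;27;24m[48;2;22;26;23m🬎[38;2;24;27;24m[48;2;22;26;23m🬎[38;2;56;31;6m[48;2;23;27;24m▐[38;2;56;31;6m[48;2;56;31;6m [38;2;56;31;6m[48;2;56;31;6m [38;2;56;31;6m[48;2;56;31;6m [38;2;56;31;6m[48;2;56;31;6m [38;2;43;24;4m[48;2;23;27;24m▌[38;2;24;27;24m[48;2;22;26;23m🬎[38;2;24;27;24m[48;2;22;26;23m🬎[38;2;24;27;24m[48;2;22;26;23m🬎[0m
[38;2;20;24;22m[48;2;17;22;20m🬂[38;2;20;24;22m[48;2;17;22;20m🬂[38;2;20;24;22m[48;2;17;22;20m🬂[38;2;56;31;6m[48;2;18;23;21m▐[38;2;56;31;6m[48;2;56;31;6m [38;2;56;31;6m[48;2;56;31;6m [38;2;56;31;6m[48;2;56;31;6m [38;2;56;31;6m[48;2;56;31;6m [38;2;43;24;4m[48;2;18;22;20m🬄[38;2;20;24;22m[48;2;17;22;20m🬂[38;2;20;24;22m[48;2;17;22;20m🬂[38;2;20;24;22m[48;2;17;22;20m🬂[0m
[38;2;15;21;19m[48;2;12;19;17m🬂[38;2;15;21;19m[48;2;12;19;17m🬂[38;2;15;21;19m[48;2;12;19;17m🬂[38;2;15;21;19m[48;2;12;19;17m🬂[38;2;56;31;6m[48;2;56;31;6m [38;2;56;31;6m[48;2;56;31;6m [38;2;56;31;6m[48;2;56;31;6m [38;2;56;31;6m[48;2;56;31;6m [38;2;15;21;19m[48;2;12;19;17m🬂[38;2;15;21;19m[48;2;12;19;17m🬂[38;2;15;21;19m[48;2;12;19;17m🬂[38;2;15;21;19m[48;2;12;19;17m🬂[0m
[38;2;10;18;16m[48;2;7;16;14m🬂[38;2;10;18;16m[48;2;7;16;14m🬂[38;2;10;18;16m[48;2;7;16;14m🬂[38;2;10;18;16m[48;2;7;16;14m🬂[38;2;10;18;16m[48;2;7;16;14m🬂[38;2;56;31;6m[48;2;8;16;14m🬁[38;2;56;31;6m[48;2;7;16;14m🬂[38;2;49;27;5m[48;2;7;16;14m🬂[38;2;10;18;16m[48;2;7;16;14m🬂[38;2;10;18;16m[48;2;7;16;14m🬂[38;2;10;18;16m[48;2;7;16;14m🬂[38;2;10;18;16m[48;2;7;16;14m🬂[0m
</frame>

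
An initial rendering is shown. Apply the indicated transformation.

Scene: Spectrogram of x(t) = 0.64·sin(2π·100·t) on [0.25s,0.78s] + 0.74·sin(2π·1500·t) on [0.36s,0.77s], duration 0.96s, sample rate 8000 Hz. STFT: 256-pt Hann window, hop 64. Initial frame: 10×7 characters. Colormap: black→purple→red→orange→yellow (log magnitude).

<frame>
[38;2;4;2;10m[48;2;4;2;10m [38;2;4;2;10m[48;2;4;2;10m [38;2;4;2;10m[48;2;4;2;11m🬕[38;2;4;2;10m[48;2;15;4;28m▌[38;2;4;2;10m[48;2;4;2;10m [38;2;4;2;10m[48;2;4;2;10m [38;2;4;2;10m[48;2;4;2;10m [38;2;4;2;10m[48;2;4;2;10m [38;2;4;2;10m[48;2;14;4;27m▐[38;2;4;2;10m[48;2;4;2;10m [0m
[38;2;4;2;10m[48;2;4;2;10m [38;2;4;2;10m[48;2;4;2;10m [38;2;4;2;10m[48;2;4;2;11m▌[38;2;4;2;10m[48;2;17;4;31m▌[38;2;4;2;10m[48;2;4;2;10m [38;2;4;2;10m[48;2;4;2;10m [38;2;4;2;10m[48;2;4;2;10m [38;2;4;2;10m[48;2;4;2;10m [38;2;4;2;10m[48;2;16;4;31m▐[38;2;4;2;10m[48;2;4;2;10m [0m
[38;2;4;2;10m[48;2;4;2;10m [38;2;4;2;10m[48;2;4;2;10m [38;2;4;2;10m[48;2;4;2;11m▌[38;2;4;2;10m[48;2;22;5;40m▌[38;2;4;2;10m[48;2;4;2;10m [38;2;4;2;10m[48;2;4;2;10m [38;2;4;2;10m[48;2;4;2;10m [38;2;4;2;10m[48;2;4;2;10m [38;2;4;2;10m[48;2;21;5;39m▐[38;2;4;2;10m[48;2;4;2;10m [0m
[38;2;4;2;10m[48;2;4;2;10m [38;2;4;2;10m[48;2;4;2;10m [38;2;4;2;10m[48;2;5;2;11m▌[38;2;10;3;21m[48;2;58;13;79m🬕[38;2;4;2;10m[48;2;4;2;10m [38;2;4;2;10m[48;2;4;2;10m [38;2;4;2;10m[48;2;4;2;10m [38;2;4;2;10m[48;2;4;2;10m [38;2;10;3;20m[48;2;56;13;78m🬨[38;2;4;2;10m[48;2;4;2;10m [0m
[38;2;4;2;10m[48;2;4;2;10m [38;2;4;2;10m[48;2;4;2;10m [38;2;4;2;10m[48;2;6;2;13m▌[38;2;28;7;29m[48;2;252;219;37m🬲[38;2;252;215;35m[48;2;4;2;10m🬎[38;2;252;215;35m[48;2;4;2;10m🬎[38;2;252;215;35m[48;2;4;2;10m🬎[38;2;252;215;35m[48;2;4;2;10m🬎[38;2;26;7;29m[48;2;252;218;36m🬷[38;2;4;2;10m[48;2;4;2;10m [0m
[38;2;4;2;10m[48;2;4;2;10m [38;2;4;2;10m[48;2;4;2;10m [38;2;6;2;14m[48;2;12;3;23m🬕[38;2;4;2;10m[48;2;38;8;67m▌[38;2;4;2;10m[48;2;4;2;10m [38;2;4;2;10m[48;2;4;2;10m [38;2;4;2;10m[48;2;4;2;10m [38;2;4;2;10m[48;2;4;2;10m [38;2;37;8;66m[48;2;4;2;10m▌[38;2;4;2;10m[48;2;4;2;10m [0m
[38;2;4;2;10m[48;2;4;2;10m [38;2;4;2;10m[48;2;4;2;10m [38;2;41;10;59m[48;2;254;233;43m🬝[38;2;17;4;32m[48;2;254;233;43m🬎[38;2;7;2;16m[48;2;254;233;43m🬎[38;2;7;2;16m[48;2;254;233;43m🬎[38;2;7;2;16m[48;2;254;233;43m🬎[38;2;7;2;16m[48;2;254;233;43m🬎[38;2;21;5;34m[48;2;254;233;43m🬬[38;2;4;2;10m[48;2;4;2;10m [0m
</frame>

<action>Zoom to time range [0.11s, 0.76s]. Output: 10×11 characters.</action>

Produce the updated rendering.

<frame>
[38;2;4;2;10m[48;2;4;2;10m [38;2;4;2;10m[48;2;4;2;10m [38;2;4;2;10m[48;2;4;2;10m [38;2;4;2;10m[48;2;14;4;27m▌[38;2;4;2;10m[48;2;11;3;23m▐[38;2;4;2;10m[48;2;4;2;10m [38;2;4;2;10m[48;2;4;2;10m [38;2;4;2;10m[48;2;4;2;10m [38;2;4;2;10m[48;2;4;2;10m [38;2;4;2;10m[48;2;4;2;10m [0m
[38;2;4;2;10m[48;2;4;2;10m [38;2;4;2;10m[48;2;4;2;10m [38;2;4;2;10m[48;2;4;2;10m [38;2;4;2;10m[48;2;15;4;28m▌[38;2;4;2;10m[48;2;12;3;23m▐[38;2;4;2;10m[48;2;4;2;10m [38;2;4;2;10m[48;2;4;2;10m [38;2;4;2;10m[48;2;4;2;10m [38;2;4;2;10m[48;2;4;2;10m [38;2;4;2;10m[48;2;4;2;10m [0m
[38;2;4;2;10m[48;2;4;2;10m [38;2;4;2;10m[48;2;4;2;10m [38;2;4;2;10m[48;2;4;2;11m🬨[38;2;4;2;10m[48;2;16;4;31m▌[38;2;4;2;10m[48;2;13;3;25m▐[38;2;4;2;10m[48;2;4;2;10m [38;2;4;2;10m[48;2;4;2;10m [38;2;4;2;10m[48;2;4;2;10m [38;2;4;2;10m[48;2;4;2;10m [38;2;4;2;10m[48;2;4;2;10m [0m
[38;2;4;2;10m[48;2;4;2;10m [38;2;4;2;10m[48;2;4;2;10m [38;2;4;2;11m[48;2;4;2;10m▌[38;2;4;2;10m[48;2;19;4;35m▌[38;2;4;2;10m[48;2;15;4;29m▐[38;2;4;2;10m[48;2;4;2;10m [38;2;4;2;10m[48;2;4;2;10m [38;2;4;2;10m[48;2;4;2;10m [38;2;4;2;10m[48;2;4;2;10m [38;2;4;2;10m[48;2;4;2;10m [0m
[38;2;4;2;10m[48;2;4;2;10m [38;2;4;2;10m[48;2;4;2;10m [38;2;4;2;11m[48;2;4;2;10m▌[38;2;4;2;10m[48;2;24;5;44m▌[38;2;4;2;10m[48;2;19;4;36m▐[38;2;4;2;10m[48;2;4;2;10m [38;2;4;2;10m[48;2;4;2;10m [38;2;4;2;10m[48;2;4;2;10m [38;2;4;2;10m[48;2;4;2;10m [38;2;4;2;10m[48;2;4;2;10m [0m
[38;2;4;2;10m[48;2;4;2;10m [38;2;4;2;10m[48;2;4;2;10m [38;2;4;2;10m[48;2;5;2;11m▐[38;2;4;2;10m[48;2;37;8;65m▌[38;2;4;2;10m[48;2;30;7;53m▐[38;2;4;2;10m[48;2;4;2;10m [38;2;4;2;10m[48;2;4;2;10m [38;2;4;2;10m[48;2;4;2;10m [38;2;4;2;10m[48;2;4;2;10m [38;2;4;2;10m[48;2;4;2;10m [0m
[38;2;4;2;10m[48;2;4;2;10m [38;2;4;2;10m[48;2;4;2;10m [38;2;5;2;12m[48;2;4;2;10m▌[38;2;21;6;29m[48;2;213;99;45m🬕[38;2;51;13;47m[48;2;254;249;49m🬎[38;2;4;2;10m[48;2;254;249;49m🬎[38;2;4;2;10m[48;2;254;249;49m🬎[38;2;4;2;10m[48;2;254;249;49m🬎[38;2;4;2;10m[48;2;254;249;49m🬎[38;2;4;2;10m[48;2;254;249;49m🬎[0m
[38;2;4;2;10m[48;2;4;2;10m [38;2;4;2;10m[48;2;4;2;10m [38;2;4;2;10m[48;2;6;2;14m▐[38;2;31;8;40m[48;2;221;94;49m🬺[38;2;199;51;80m[48;2;24;6;39m🬀[38;2;6;2;14m[48;2;4;2;10m🬂[38;2;7;2;15m[48;2;4;2;10m🬂[38;2;6;2;14m[48;2;4;2;10m🬂[38;2;7;2;15m[48;2;4;2;10m🬂[38;2;7;2;15m[48;2;4;2;10m🬂[0m
[38;2;4;2;10m[48;2;4;2;10m [38;2;4;2;10m[48;2;5;2;11m🬝[38;2;4;2;11m[48;2;9;2;18m🬨[38;2;4;2;10m[48;2;37;8;65m▌[38;2;29;7;53m[48;2;4;2;10m▌[38;2;4;2;10m[48;2;4;2;10m [38;2;4;2;10m[48;2;4;2;10m [38;2;4;2;10m[48;2;4;2;10m [38;2;4;2;10m[48;2;4;2;10m [38;2;4;2;10m[48;2;4;2;10m [0m
[38;2;4;2;10m[48;2;4;2;10m [38;2;4;2;11m[48;2;8;2;17m🬝[38;2;6;2;13m[48;2;20;5;38m🬨[38;2;4;2;10m[48;2;28;6;50m▌[38;2;22;5;41m[48;2;4;2;10m▌[38;2;4;2;10m[48;2;4;2;11m🬎[38;2;4;2;10m[48;2;4;2;11m🬎[38;2;4;2;10m[48;2;4;2;11m🬎[38;2;4;2;10m[48;2;4;2;11m🬎[38;2;4;2;10m[48;2;4;2;11m🬎[0m
[38;2;4;2;10m[48;2;4;2;10m [38;2;4;2;10m[48;2;19;4;35m▌[38;2;27;6;49m[48;2;253;213;34m🬂[38;2;16;4;31m[48;2;253;213;35m🬂[38;2;14;3;27m[48;2;253;213;35m🬂[38;2;7;2;16m[48;2;253;213;35m🬂[38;2;7;2;16m[48;2;253;213;35m🬂[38;2;7;2;16m[48;2;253;213;35m🬂[38;2;7;2;16m[48;2;253;213;35m🬂[38;2;7;2;16m[48;2;253;213;35m🬂[0m
</frame>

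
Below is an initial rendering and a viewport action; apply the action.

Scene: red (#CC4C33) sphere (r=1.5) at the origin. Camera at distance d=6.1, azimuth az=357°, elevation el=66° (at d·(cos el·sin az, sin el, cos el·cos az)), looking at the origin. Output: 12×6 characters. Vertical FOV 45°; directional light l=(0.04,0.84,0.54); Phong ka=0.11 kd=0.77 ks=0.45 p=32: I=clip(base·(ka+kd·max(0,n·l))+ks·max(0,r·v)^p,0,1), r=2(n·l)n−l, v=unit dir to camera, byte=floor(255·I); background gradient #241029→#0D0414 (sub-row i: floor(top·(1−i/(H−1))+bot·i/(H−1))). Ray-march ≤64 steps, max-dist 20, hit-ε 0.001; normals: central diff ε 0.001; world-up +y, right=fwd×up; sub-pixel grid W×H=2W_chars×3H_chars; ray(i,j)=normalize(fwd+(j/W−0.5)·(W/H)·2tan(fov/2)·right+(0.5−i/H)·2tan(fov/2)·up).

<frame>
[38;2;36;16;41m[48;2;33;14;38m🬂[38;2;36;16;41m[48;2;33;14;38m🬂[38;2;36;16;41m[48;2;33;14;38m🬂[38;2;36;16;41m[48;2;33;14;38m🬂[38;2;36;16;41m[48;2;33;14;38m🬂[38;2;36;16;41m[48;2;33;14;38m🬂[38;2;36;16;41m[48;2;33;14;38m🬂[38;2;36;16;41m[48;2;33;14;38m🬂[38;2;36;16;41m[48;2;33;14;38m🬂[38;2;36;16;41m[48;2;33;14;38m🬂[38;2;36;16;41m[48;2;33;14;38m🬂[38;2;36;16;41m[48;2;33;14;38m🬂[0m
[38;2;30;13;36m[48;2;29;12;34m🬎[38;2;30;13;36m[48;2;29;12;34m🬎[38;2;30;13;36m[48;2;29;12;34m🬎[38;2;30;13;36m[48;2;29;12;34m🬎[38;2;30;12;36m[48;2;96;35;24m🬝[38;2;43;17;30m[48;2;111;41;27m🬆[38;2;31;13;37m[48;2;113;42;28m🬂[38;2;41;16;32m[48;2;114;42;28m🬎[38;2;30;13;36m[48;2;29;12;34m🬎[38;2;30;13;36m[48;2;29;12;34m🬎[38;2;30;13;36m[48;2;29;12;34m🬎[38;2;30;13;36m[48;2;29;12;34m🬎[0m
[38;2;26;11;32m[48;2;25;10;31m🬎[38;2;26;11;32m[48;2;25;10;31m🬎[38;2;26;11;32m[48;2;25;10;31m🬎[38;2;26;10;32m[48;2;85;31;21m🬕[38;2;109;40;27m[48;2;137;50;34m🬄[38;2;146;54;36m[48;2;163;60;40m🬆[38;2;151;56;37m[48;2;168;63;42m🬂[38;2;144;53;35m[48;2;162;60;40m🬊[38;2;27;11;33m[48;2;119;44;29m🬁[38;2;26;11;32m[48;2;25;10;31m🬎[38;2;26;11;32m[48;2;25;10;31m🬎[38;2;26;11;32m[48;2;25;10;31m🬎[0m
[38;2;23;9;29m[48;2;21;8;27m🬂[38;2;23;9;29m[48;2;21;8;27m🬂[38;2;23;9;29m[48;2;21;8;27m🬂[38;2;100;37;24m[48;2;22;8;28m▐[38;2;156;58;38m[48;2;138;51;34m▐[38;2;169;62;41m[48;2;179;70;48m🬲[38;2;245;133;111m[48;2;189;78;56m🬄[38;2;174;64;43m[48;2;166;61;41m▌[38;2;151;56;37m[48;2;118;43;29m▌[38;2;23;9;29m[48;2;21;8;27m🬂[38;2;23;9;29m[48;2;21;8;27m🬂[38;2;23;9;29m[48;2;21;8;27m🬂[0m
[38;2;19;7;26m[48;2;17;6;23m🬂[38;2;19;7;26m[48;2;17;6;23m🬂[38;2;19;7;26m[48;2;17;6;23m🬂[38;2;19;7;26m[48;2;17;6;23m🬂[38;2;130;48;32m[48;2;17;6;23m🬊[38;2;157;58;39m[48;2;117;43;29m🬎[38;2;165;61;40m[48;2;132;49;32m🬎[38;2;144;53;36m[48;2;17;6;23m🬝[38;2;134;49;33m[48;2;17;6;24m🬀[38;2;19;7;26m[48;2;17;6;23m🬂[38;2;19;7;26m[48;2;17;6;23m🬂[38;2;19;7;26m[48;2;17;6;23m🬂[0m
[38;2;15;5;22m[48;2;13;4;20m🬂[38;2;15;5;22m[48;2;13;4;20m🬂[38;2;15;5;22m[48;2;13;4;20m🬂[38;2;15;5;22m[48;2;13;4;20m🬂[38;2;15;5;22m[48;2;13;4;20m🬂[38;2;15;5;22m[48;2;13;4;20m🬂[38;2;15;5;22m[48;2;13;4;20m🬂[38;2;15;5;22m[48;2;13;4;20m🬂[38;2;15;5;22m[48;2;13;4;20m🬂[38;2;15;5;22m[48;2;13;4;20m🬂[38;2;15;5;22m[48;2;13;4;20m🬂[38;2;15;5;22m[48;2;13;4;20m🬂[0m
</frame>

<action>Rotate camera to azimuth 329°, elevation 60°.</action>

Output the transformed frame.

<frame>
[38;2;36;16;41m[48;2;33;14;38m🬂[38;2;36;16;41m[48;2;33;14;38m🬂[38;2;36;16;41m[48;2;33;14;38m🬂[38;2;36;16;41m[48;2;33;14;38m🬂[38;2;36;16;41m[48;2;33;14;38m🬂[38;2;36;16;41m[48;2;33;14;38m🬂[38;2;36;16;41m[48;2;33;14;38m🬂[38;2;36;16;41m[48;2;33;14;38m🬂[38;2;36;16;41m[48;2;33;14;38m🬂[38;2;36;16;41m[48;2;33;14;38m🬂[38;2;36;16;41m[48;2;33;14;38m🬂[38;2;36;16;41m[48;2;33;14;38m🬂[0m
[38;2;30;13;36m[48;2;29;12;34m🬎[38;2;30;13;36m[48;2;29;12;34m🬎[38;2;30;13;36m[48;2;29;12;34m🬎[38;2;30;13;36m[48;2;29;12;34m🬎[38;2;30;12;36m[48;2;92;34;23m🬝[38;2;46;18;31m[48;2;119;44;29m🬆[38;2;31;13;37m[48;2;132;49;33m🬂[38;2;30;13;36m[48;2;132;49;32m🬊[38;2;30;13;36m[48;2;29;12;34m🬎[38;2;30;13;36m[48;2;29;12;34m🬎[38;2;30;13;36m[48;2;29;12;34m🬎[38;2;30;13;36m[48;2;29;12;34m🬎[0m
[38;2;26;11;32m[48;2;25;10;31m🬎[38;2;26;11;32m[48;2;25;10;31m🬎[38;2;26;11;32m[48;2;25;10;31m🬎[38;2;26;10;32m[48;2;58;21;14m🬕[38;2;93;34;23m[48;2;121;45;30m🬄[38;2;143;53;35m[48;2;156;57;38m🬆[38;2;167;63;42m[48;2;204;94;72m🬝[38;2;165;61;41m[48;2;177;66;44m🬊[38;2;27;11;33m[48;2;151;56;37m🬁[38;2;26;11;32m[48;2;25;10;31m🬎[38;2;26;11;32m[48;2;25;10;31m🬎[38;2;26;11;32m[48;2;25;10;31m🬎[0m
[38;2;23;9;29m[48;2;21;8;27m🬂[38;2;23;9;29m[48;2;21;8;27m🬂[38;2;23;9;29m[48;2;21;8;27m🬂[38;2;70;26;17m[48;2;27;10;23m🬉[38;2;130;48;32m[48;2;105;39;26m▐[38;2;159;58;39m[48;2;147;54;36m▐[38;2;255;175;154m[48;2;176;69;49m🬁[38;2;193;80;59m[48;2;173;64;43m🬀[38;2;161;60;39m[48;2;136;50;33m🬕[38;2;23;9;29m[48;2;21;8;27m🬂[38;2;23;9;29m[48;2;21;8;27m🬂[38;2;23;9;29m[48;2;21;8;27m🬂[0m
[38;2;19;7;26m[48;2;17;6;23m🬂[38;2;19;7;26m[48;2;17;6;23m🬂[38;2;19;7;26m[48;2;17;6;23m🬂[38;2;19;7;26m[48;2;17;6;23m🬂[38;2;91;33;22m[48;2;17;6;23m🬊[38;2;128;47;31m[48;2;80;29;19m🬎[38;2;147;55;36m[48;2;109;40;26m🬎[38;2;137;50;34m[48;2;17;6;23m🬝[38;2;141;52;35m[48;2;17;6;24m🬀[38;2;19;7;26m[48;2;17;6;23m🬂[38;2;19;7;26m[48;2;17;6;23m🬂[38;2;19;7;26m[48;2;17;6;23m🬂[0m
[38;2;15;5;22m[48;2;13;4;20m🬂[38;2;15;5;22m[48;2;13;4;20m🬂[38;2;15;5;22m[48;2;13;4;20m🬂[38;2;15;5;22m[48;2;13;4;20m🬂[38;2;15;5;22m[48;2;13;4;20m🬂[38;2;15;5;22m[48;2;13;4;20m🬂[38;2;15;5;22m[48;2;13;4;20m🬂[38;2;15;5;22m[48;2;13;4;20m🬂[38;2;15;5;22m[48;2;13;4;20m🬂[38;2;15;5;22m[48;2;13;4;20m🬂[38;2;15;5;22m[48;2;13;4;20m🬂[38;2;15;5;22m[48;2;13;4;20m🬂[0m
</frame>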